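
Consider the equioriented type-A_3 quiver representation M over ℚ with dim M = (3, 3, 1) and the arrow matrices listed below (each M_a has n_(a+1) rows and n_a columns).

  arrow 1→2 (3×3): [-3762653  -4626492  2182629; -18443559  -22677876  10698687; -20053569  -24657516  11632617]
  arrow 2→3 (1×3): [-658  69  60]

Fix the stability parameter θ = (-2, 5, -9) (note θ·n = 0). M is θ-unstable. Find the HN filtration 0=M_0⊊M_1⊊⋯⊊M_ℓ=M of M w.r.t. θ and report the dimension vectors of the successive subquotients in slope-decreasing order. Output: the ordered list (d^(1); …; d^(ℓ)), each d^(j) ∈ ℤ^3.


Interval decomposition of M: I[1,1]^2, I[1,3], I[2,2]^2.
HN type (ℓ=2): μ^(1)=5; μ^(2)=-2

((0, 2, 0); (3, 1, 1))


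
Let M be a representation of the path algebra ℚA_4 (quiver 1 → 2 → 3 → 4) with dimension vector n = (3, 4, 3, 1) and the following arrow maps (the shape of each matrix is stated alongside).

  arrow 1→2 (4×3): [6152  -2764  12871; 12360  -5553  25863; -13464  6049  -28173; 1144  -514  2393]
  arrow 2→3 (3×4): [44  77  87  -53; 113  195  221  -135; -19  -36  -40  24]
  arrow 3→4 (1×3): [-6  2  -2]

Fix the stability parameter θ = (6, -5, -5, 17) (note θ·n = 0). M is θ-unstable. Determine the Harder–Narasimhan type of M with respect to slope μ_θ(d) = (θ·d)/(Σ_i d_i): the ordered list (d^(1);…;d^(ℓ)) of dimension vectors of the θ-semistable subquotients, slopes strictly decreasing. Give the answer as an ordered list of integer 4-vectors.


Barcode: M ≅ I[1,1], I[1,3]^2, I[2,2]^2, I[3,4]. HN layers by μ_θ (4 steps, strictly decreasing):
  μ^(1)=17; μ^(2)=6; μ^(3)=-4/3; μ^(4)=-5

((0, 0, 0, 1); (1, 0, 0, 0); (2, 2, 2, 0); (0, 2, 1, 0))


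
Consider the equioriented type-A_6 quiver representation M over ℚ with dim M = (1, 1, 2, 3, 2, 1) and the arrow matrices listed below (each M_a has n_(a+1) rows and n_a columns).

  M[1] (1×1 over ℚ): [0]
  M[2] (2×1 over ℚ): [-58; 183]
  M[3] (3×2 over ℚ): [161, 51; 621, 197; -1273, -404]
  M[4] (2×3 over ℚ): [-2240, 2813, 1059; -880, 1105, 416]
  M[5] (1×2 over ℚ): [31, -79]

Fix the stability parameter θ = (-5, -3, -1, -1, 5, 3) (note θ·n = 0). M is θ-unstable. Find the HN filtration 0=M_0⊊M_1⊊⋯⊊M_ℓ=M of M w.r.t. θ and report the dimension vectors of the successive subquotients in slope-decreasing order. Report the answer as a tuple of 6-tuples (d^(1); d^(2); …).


Via rank(M_{q-1}∘⋯∘M_p): M ≅ I[1,1], I[2,6], I[3,5], I[4,4].
μ_θ-semistable layers: μ^(1)=5; μ^(2)=4; μ^(3)=-1; μ^(4)=-3; μ^(5)=-5

((0, 0, 0, 0, 1, 0); (0, 0, 0, 0, 1, 1); (0, 0, 2, 3, 0, 0); (0, 1, 0, 0, 0, 0); (1, 0, 0, 0, 0, 0))


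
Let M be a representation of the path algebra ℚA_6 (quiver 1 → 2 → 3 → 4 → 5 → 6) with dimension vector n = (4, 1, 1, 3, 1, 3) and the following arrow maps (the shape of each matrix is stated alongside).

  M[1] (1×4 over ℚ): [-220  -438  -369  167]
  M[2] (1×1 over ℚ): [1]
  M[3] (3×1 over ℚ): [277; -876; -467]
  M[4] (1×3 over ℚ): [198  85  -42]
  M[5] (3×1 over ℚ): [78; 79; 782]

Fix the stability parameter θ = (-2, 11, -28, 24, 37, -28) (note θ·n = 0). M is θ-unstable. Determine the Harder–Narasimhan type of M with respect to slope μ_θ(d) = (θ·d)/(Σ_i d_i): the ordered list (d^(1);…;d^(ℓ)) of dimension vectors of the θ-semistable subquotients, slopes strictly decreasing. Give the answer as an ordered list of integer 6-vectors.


Via rank(M_{q-1}∘⋯∘M_p): M ≅ I[1,1]^3, I[1,4], I[4,4], I[4,6], I[6,6]^2.
μ_θ-semistable layers: μ^(1)=24; μ^(2)=11; μ^(3)=-2; μ^(4)=-19/3; μ^(5)=-28

((0, 0, 0, 2, 0, 0); (0, 0, 0, 1, 1, 1); (3, 0, 0, 0, 0, 0); (1, 1, 1, 0, 0, 0); (0, 0, 0, 0, 0, 2))


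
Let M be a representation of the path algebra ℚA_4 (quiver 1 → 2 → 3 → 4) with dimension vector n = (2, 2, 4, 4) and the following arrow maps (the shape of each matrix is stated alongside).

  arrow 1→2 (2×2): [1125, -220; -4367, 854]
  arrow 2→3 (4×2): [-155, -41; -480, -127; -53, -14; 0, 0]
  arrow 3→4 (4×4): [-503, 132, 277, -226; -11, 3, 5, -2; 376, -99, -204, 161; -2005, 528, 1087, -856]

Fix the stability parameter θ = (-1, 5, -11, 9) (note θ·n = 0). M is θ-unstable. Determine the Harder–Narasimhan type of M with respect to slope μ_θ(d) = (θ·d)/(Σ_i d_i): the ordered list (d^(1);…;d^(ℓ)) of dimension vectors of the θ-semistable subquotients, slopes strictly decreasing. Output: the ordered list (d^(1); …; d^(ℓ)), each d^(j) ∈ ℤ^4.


Interval decomposition of M: I[1,3], I[1,4], I[3,4]^2, I[4,4].
HN type (ℓ=3): μ^(1)=9; μ^(2)=-7/3; μ^(3)=-11

((0, 0, 0, 4); (2, 2, 2, 0); (0, 0, 2, 0))


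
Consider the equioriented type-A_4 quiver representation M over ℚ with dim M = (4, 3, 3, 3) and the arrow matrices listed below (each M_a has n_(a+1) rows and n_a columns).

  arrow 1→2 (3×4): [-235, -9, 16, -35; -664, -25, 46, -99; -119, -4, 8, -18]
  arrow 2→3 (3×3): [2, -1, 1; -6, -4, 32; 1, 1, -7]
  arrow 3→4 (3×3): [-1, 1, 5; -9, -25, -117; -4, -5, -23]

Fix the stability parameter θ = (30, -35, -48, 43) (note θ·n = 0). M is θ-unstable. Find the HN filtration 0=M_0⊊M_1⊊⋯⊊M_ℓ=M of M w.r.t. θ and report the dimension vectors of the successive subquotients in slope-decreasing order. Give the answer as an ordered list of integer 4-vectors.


Barcode: M ≅ I[1,1], I[1,2], I[1,4]^2, I[3,4]. HN layers by μ_θ (5 steps, strictly decreasing):
  μ^(1)=43; μ^(2)=30; μ^(3)=-5/2; μ^(4)=-53/3; μ^(5)=-48

((0, 0, 0, 3); (1, 0, 0, 0); (1, 1, 0, 0); (2, 2, 2, 0); (0, 0, 1, 0))


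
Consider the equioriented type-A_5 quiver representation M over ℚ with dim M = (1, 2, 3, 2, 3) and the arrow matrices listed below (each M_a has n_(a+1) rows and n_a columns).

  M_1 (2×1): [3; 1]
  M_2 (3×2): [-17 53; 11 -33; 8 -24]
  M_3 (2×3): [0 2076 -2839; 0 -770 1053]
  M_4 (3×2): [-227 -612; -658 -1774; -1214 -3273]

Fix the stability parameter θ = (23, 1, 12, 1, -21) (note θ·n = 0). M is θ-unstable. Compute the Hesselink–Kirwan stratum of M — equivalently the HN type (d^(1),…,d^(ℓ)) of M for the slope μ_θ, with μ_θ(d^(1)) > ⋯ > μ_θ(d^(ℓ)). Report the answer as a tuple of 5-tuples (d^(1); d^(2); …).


Barcode: M ≅ I[1,3], I[2,5], I[3,5], I[5,5]. HN layers by μ_θ (4 steps, strictly decreasing):
  μ^(1)=12; μ^(2)=-7/4; μ^(3)=-8/3; μ^(4)=-21

((1, 1, 1, 0, 0); (0, 1, 1, 1, 1); (0, 0, 1, 1, 1); (0, 0, 0, 0, 1))


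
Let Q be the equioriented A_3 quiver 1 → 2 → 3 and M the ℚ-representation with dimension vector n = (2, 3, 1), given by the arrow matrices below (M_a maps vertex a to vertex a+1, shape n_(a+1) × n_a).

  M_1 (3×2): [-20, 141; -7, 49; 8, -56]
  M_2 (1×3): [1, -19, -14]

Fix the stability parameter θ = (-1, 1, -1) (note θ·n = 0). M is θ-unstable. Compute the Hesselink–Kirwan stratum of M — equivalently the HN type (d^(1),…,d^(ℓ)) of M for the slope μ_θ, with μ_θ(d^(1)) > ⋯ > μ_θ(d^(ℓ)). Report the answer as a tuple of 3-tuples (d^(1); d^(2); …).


Interval decomposition of M: I[1,2], I[1,3], I[2,2].
HN type (ℓ=3): μ^(1)=1; μ^(2)=0; μ^(3)=-1

((0, 2, 0); (0, 1, 1); (2, 0, 0))


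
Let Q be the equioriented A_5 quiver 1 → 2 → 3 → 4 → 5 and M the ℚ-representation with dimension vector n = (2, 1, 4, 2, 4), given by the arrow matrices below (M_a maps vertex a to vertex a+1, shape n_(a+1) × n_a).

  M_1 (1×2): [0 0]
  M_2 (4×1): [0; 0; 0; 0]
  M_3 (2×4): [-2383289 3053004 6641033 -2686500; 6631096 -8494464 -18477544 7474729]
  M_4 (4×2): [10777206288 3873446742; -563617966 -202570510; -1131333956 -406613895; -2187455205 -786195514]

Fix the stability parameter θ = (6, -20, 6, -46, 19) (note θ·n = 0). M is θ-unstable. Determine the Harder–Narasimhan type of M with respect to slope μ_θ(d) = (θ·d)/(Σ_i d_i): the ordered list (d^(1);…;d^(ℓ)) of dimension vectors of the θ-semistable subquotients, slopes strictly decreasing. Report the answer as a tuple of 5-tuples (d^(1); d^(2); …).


Barcode: M ≅ I[1,1]^2, I[2,2], I[3,3]^2, I[3,5]^2, I[5,5]^2. HN layers by μ_θ (3 steps, strictly decreasing):
  μ^(1)=19; μ^(2)=6; μ^(3)=-20

((0, 0, 0, 0, 4); (2, 0, 2, 0, 0); (0, 1, 2, 2, 0))


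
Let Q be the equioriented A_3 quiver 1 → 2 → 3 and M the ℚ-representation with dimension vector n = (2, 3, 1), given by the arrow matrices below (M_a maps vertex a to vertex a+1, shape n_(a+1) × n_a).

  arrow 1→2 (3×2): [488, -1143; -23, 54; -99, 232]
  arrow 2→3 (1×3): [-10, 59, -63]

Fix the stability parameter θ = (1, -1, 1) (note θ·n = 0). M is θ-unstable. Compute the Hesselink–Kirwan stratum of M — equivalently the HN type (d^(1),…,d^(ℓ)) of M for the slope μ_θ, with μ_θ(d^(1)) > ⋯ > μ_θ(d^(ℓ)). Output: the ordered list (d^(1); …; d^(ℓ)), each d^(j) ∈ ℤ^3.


Interval decomposition of M: I[1,2]^2, I[2,3].
HN type (ℓ=3): μ^(1)=1; μ^(2)=0; μ^(3)=-1

((0, 0, 1); (2, 2, 0); (0, 1, 0))


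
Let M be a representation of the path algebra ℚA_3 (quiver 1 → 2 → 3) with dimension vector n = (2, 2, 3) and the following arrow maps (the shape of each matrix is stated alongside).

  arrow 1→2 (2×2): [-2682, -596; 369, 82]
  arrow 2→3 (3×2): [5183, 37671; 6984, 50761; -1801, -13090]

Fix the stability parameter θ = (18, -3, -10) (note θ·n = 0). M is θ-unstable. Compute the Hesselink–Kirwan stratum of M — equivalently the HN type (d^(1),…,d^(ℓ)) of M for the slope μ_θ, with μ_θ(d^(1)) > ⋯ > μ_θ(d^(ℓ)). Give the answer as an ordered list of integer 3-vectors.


Interval decomposition of M: I[1,1], I[1,3], I[2,3], I[3,3].
HN type (ℓ=4): μ^(1)=18; μ^(2)=5/3; μ^(3)=-13/2; μ^(4)=-10

((1, 0, 0); (1, 1, 1); (0, 1, 1); (0, 0, 1))


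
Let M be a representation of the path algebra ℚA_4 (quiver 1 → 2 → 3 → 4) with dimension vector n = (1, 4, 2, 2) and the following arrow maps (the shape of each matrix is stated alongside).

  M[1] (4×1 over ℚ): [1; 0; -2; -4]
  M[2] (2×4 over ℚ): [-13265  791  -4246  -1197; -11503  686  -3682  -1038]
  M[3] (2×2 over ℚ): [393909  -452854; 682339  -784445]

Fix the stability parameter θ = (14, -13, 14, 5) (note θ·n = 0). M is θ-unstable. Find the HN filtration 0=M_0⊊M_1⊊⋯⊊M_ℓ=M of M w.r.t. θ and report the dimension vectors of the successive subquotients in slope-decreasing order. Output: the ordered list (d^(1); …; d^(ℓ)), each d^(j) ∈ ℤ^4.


Interval decomposition of M: I[1,4], I[2,2]^2, I[2,4].
HN type (ℓ=3): μ^(1)=19/2; μ^(2)=1/2; μ^(3)=-13

((0, 0, 2, 2); (1, 1, 0, 0); (0, 3, 0, 0))


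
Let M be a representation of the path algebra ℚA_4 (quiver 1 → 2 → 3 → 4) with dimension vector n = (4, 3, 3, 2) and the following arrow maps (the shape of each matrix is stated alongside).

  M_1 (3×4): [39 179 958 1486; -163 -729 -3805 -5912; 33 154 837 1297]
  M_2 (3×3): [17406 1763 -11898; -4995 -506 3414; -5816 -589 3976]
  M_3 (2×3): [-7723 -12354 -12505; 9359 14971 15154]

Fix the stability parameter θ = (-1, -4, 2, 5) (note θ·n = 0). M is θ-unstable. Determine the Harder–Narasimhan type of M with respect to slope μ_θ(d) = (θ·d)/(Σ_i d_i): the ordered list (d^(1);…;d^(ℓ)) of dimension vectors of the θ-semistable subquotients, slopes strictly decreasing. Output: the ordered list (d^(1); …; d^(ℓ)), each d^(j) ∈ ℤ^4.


Via rank(M_{q-1}∘⋯∘M_p): M ≅ I[1,1], I[1,3], I[1,4]^2.
μ_θ-semistable layers: μ^(1)=5; μ^(2)=2; μ^(3)=-1; μ^(4)=-5/2

((0, 0, 0, 2); (0, 0, 3, 0); (1, 0, 0, 0); (3, 3, 0, 0))


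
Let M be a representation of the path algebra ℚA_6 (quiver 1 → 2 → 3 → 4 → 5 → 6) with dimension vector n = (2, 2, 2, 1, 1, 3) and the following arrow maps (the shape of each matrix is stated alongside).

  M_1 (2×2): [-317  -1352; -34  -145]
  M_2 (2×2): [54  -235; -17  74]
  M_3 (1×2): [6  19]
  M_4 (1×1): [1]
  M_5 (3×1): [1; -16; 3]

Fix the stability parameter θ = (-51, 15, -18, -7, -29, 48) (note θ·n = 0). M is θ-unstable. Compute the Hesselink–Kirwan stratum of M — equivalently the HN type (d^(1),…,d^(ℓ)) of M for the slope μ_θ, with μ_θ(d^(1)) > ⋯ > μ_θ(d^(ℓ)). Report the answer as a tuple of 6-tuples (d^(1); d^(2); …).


Interval decomposition of M: I[1,3], I[1,6], I[6,6]^2.
HN type (ℓ=4): μ^(1)=48; μ^(2)=-3/2; μ^(3)=-39/4; μ^(4)=-51

((0, 0, 0, 0, 0, 3); (0, 1, 1, 0, 0, 0); (0, 1, 1, 1, 1, 0); (2, 0, 0, 0, 0, 0))


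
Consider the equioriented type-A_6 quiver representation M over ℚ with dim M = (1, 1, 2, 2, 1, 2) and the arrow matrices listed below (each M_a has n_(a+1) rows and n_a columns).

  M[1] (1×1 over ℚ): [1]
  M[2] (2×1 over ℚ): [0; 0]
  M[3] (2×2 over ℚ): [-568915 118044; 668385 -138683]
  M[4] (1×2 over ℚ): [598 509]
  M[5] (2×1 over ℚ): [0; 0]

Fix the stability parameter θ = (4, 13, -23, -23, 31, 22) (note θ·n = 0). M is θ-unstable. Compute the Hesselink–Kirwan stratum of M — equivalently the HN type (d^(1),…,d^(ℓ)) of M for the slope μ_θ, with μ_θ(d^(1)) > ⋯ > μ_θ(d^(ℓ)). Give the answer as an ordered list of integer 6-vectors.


Barcode: M ≅ I[1,2], I[3,4], I[3,5], I[6,6]^2. HN layers by μ_θ (5 steps, strictly decreasing):
  μ^(1)=31; μ^(2)=22; μ^(3)=13; μ^(4)=4; μ^(5)=-23

((0, 0, 0, 0, 1, 0); (0, 0, 0, 0, 0, 2); (0, 1, 0, 0, 0, 0); (1, 0, 0, 0, 0, 0); (0, 0, 2, 2, 0, 0))


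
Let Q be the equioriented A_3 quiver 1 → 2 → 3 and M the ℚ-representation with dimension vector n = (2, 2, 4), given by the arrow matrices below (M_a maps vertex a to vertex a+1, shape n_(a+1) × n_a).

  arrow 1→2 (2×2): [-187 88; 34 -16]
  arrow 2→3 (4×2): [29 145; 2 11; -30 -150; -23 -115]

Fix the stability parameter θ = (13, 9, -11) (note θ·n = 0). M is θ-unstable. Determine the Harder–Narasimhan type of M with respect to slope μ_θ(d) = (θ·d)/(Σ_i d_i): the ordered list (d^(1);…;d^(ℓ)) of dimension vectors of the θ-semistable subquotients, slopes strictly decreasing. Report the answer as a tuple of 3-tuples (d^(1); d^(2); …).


Via rank(M_{q-1}∘⋯∘M_p): M ≅ I[1,1], I[1,3], I[2,3], I[3,3]^2.
μ_θ-semistable layers: μ^(1)=13; μ^(2)=11/3; μ^(3)=-1; μ^(4)=-11

((1, 0, 0); (1, 1, 1); (0, 1, 1); (0, 0, 2))


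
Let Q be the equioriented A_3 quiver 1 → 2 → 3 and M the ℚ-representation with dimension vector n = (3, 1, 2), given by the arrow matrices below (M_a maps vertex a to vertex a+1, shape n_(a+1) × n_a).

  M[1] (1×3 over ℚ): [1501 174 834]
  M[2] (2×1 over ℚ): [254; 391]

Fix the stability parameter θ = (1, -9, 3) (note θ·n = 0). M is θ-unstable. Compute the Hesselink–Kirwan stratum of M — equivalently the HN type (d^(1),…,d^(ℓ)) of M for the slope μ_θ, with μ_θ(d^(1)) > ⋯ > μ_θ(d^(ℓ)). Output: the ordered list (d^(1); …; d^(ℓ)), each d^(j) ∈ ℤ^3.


Barcode: M ≅ I[1,1]^2, I[1,3], I[3,3]. HN layers by μ_θ (3 steps, strictly decreasing):
  μ^(1)=3; μ^(2)=1; μ^(3)=-4

((0, 0, 2); (2, 0, 0); (1, 1, 0))


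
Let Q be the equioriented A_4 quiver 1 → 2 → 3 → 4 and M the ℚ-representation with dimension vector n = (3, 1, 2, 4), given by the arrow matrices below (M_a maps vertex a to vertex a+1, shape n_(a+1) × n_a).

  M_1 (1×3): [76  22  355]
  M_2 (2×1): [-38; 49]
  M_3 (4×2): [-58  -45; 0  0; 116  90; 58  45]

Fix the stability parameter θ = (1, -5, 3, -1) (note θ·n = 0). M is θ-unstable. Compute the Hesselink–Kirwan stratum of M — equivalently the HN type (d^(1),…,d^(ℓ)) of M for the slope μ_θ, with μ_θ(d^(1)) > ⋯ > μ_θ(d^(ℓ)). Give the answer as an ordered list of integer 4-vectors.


Barcode: M ≅ I[1,1]^2, I[1,4], I[3,3], I[4,4]^3. HN layers by μ_θ (4 steps, strictly decreasing):
  μ^(1)=3; μ^(2)=1; μ^(3)=-1; μ^(4)=-2

((0, 0, 1, 0); (2, 0, 1, 1); (0, 0, 0, 3); (1, 1, 0, 0))


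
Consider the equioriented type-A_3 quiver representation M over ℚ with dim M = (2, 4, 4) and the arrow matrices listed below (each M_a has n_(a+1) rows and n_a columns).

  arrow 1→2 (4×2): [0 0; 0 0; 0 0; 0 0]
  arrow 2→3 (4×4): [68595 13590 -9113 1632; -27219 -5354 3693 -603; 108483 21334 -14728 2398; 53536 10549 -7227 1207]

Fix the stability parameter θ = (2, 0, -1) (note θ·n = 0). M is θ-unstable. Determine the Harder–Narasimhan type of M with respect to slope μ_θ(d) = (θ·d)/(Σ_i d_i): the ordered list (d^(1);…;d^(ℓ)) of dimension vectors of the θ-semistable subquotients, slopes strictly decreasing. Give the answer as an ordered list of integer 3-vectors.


Via rank(M_{q-1}∘⋯∘M_p): M ≅ I[1,1]^2, I[2,3]^4.
μ_θ-semistable layers: μ^(1)=2; μ^(2)=-1/2

((2, 0, 0); (0, 4, 4))


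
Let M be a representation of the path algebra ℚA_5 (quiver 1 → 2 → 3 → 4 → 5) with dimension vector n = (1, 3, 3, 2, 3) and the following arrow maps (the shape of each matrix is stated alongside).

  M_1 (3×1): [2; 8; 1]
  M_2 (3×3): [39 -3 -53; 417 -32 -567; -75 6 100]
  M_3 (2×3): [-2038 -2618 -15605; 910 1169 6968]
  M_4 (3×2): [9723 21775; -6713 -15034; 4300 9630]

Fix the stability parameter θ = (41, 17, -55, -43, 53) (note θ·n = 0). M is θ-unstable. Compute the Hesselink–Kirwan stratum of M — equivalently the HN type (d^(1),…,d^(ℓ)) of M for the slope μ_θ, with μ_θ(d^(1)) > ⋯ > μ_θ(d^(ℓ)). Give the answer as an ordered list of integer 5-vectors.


Interval decomposition of M: I[1,5], I[2,3], I[2,5], I[5,5].
HN type (ℓ=4): μ^(1)=53; μ^(2)=-10; μ^(3)=-19; μ^(4)=-27

((0, 0, 0, 0, 3); (1, 1, 1, 1, 0); (0, 1, 1, 0, 0); (0, 1, 1, 1, 0))


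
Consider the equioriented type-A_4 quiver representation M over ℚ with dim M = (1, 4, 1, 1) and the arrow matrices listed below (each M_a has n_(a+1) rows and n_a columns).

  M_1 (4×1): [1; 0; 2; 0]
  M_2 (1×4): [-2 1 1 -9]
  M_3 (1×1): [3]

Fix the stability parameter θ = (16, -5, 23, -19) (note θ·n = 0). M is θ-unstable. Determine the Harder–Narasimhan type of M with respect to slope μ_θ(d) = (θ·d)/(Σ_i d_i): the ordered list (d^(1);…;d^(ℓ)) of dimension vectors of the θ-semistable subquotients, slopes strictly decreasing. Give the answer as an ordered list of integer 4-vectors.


Via rank(M_{q-1}∘⋯∘M_p): M ≅ I[1,2], I[2,2]^2, I[2,4].
μ_θ-semistable layers: μ^(1)=11/2; μ^(2)=2; μ^(3)=-5

((1, 1, 0, 0); (0, 0, 1, 1); (0, 3, 0, 0))


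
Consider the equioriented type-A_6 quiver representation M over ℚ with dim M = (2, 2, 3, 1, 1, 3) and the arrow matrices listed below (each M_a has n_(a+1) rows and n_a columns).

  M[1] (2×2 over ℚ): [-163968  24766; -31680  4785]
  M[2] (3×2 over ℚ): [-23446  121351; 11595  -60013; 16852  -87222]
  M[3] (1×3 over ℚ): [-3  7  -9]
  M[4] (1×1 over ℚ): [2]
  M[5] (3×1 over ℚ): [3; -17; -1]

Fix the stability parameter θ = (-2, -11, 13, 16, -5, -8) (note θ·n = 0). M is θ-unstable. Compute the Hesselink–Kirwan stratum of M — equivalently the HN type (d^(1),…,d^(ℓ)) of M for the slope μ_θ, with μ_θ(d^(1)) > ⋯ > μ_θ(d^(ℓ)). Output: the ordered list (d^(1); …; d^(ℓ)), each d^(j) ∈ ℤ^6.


Interval decomposition of M: I[1,1], I[1,3], I[2,6], I[3,3], I[6,6]^2.
HN type (ℓ=6): μ^(1)=13; μ^(2)=4; μ^(3)=-2; μ^(4)=-13/2; μ^(5)=-8; μ^(6)=-11

((0, 0, 2, 0, 0, 0); (0, 0, 1, 1, 1, 1); (1, 0, 0, 0, 0, 0); (1, 1, 0, 0, 0, 0); (0, 0, 0, 0, 0, 2); (0, 1, 0, 0, 0, 0))


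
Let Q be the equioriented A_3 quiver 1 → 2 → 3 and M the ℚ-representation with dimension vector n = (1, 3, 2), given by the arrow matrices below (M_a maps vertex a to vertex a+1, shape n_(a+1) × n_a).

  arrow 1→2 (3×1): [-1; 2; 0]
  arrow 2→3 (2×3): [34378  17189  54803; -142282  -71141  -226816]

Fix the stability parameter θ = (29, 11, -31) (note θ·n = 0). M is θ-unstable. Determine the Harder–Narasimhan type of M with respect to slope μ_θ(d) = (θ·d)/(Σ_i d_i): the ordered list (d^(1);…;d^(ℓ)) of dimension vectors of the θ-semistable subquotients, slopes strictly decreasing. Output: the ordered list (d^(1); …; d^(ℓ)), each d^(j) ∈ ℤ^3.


Interval decomposition of M: I[1,2], I[2,3]^2.
HN type (ℓ=2): μ^(1)=20; μ^(2)=-10

((1, 1, 0); (0, 2, 2))


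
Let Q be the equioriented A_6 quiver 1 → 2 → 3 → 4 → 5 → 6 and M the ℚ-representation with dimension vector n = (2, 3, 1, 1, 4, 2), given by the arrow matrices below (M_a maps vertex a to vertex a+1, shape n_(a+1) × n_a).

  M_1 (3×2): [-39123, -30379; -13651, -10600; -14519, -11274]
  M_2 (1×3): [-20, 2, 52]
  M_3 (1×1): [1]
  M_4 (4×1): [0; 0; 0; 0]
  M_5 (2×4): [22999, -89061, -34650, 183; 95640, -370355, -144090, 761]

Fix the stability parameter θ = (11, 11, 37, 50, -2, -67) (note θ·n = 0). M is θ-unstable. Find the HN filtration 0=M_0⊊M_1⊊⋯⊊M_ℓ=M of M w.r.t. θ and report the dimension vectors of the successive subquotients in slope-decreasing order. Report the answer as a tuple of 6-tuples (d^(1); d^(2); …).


Interval decomposition of M: I[1,2], I[1,4], I[2,2], I[5,5]^2, I[5,6]^2.
HN type (ℓ=5): μ^(1)=50; μ^(2)=37; μ^(3)=11; μ^(4)=-2; μ^(5)=-69/2

((0, 0, 0, 1, 0, 0); (0, 0, 1, 0, 0, 0); (2, 3, 0, 0, 0, 0); (0, 0, 0, 0, 2, 0); (0, 0, 0, 0, 2, 2))


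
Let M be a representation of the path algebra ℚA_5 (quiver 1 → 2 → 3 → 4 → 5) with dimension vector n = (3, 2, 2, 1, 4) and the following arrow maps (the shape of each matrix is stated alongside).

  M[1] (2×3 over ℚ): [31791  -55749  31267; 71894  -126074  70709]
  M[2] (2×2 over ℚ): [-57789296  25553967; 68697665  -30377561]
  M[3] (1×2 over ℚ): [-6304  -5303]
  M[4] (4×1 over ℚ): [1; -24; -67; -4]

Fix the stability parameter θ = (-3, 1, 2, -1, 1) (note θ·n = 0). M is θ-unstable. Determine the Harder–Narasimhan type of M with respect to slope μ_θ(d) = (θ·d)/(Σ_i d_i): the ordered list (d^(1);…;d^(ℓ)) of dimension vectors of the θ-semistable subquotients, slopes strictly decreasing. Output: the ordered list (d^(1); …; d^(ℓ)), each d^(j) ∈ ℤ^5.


Via rank(M_{q-1}∘⋯∘M_p): M ≅ I[1,1], I[1,3], I[1,5], I[5,5]^3.
μ_θ-semistable layers: μ^(1)=2; μ^(2)=1; μ^(3)=2/3; μ^(4)=-3

((0, 0, 1, 0, 0); (0, 1, 0, 0, 4); (0, 1, 1, 1, 0); (3, 0, 0, 0, 0))


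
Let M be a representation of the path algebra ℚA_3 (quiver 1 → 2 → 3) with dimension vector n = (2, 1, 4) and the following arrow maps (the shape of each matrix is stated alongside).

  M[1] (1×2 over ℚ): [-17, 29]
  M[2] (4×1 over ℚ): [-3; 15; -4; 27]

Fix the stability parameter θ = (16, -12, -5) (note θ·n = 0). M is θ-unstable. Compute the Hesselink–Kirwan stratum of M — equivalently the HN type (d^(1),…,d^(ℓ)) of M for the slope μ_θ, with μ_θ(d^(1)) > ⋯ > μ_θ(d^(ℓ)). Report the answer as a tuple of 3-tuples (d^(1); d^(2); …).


Barcode: M ≅ I[1,1], I[1,3], I[3,3]^3. HN layers by μ_θ (3 steps, strictly decreasing):
  μ^(1)=16; μ^(2)=-1/3; μ^(3)=-5

((1, 0, 0); (1, 1, 1); (0, 0, 3))


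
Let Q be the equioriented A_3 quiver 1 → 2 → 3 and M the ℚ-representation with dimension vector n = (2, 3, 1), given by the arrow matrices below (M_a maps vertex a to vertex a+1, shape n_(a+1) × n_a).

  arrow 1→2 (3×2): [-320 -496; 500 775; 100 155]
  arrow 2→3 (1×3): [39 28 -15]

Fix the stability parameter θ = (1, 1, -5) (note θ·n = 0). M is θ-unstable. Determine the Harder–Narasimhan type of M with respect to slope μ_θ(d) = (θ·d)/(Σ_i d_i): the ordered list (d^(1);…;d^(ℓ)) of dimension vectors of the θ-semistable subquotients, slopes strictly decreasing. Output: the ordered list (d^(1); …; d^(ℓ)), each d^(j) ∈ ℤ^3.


Interval decomposition of M: I[1,1], I[1,3], I[2,2]^2.
HN type (ℓ=2): μ^(1)=1; μ^(2)=-1

((1, 2, 0); (1, 1, 1))


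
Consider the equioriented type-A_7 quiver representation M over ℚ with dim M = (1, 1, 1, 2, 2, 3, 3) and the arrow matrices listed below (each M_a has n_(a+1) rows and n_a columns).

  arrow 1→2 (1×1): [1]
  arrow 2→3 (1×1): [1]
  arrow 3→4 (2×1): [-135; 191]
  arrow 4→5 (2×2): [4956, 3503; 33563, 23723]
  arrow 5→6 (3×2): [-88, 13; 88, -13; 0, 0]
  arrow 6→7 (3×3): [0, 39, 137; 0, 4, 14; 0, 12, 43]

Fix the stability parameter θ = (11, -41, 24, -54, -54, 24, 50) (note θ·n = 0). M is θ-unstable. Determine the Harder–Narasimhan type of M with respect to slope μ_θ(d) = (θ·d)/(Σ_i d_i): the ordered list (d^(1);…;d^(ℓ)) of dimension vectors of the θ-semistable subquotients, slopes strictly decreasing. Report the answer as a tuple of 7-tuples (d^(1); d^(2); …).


Via rank(M_{q-1}∘⋯∘M_p): M ≅ I[1,5], I[4,7], I[6,6], I[6,7], I[7,7].
μ_θ-semistable layers: μ^(1)=50; μ^(2)=24; μ^(3)=-114/5; μ^(4)=-54

((0, 0, 0, 0, 0, 0, 3); (0, 0, 0, 0, 0, 3, 0); (1, 1, 1, 1, 1, 0, 0); (0, 0, 0, 1, 1, 0, 0))


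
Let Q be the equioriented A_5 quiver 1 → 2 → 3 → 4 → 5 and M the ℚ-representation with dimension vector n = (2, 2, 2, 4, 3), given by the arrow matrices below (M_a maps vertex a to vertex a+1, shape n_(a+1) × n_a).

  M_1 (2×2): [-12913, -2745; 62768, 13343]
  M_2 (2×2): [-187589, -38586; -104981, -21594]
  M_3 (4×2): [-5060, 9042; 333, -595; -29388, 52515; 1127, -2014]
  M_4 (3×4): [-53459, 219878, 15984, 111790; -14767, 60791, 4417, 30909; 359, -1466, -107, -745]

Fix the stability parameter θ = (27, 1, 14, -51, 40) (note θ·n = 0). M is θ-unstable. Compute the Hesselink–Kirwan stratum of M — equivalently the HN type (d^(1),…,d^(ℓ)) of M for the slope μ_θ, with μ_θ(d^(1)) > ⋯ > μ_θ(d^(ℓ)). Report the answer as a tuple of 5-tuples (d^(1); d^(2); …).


Interval decomposition of M: I[1,2], I[1,4], I[3,5], I[4,5]^2.
HN type (ℓ=5): μ^(1)=40; μ^(2)=14; μ^(3)=-9/4; μ^(4)=-37/2; μ^(5)=-51

((0, 0, 0, 0, 3); (1, 1, 0, 0, 0); (1, 1, 1, 1, 0); (0, 0, 1, 1, 0); (0, 0, 0, 2, 0))


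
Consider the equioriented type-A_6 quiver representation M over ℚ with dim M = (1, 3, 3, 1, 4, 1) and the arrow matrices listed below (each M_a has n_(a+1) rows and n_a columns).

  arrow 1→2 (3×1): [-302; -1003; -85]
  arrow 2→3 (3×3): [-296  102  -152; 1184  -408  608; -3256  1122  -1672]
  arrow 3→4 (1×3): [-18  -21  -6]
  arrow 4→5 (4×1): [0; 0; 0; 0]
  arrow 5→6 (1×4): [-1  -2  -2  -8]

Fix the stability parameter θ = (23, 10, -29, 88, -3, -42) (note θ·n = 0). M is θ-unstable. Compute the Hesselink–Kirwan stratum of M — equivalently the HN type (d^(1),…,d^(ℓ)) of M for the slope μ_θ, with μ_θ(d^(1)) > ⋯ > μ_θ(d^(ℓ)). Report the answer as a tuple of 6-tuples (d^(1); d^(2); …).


Barcode: M ≅ I[1,3], I[2,2]^2, I[3,3], I[3,4], I[5,5]^3, I[5,6]. HN layers by μ_θ (6 steps, strictly decreasing):
  μ^(1)=88; μ^(2)=10; μ^(3)=4/3; μ^(4)=-3; μ^(5)=-45/2; μ^(6)=-29

((0, 0, 0, 1, 0, 0); (0, 2, 0, 0, 0, 0); (1, 1, 1, 0, 0, 0); (0, 0, 0, 0, 3, 0); (0, 0, 0, 0, 1, 1); (0, 0, 2, 0, 0, 0))


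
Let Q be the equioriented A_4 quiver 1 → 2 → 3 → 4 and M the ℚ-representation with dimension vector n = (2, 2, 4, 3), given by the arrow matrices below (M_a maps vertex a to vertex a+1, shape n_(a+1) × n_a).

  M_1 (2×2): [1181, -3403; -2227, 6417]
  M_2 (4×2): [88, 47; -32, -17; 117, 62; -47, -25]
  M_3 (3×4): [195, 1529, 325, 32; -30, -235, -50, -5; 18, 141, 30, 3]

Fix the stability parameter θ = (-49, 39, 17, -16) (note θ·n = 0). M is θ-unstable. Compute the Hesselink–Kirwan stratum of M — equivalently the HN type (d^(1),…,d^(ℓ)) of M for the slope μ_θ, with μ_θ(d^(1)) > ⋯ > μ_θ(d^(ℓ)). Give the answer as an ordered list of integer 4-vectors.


Via rank(M_{q-1}∘⋯∘M_p): M ≅ I[1,3], I[1,4], I[3,3], I[3,4], I[4,4].
μ_θ-semistable layers: μ^(1)=28; μ^(2)=17; μ^(3)=40/3; μ^(4)=1/2; μ^(5)=-16; μ^(6)=-49

((0, 1, 1, 0); (0, 0, 1, 0); (0, 1, 1, 1); (0, 0, 1, 1); (0, 0, 0, 1); (2, 0, 0, 0))


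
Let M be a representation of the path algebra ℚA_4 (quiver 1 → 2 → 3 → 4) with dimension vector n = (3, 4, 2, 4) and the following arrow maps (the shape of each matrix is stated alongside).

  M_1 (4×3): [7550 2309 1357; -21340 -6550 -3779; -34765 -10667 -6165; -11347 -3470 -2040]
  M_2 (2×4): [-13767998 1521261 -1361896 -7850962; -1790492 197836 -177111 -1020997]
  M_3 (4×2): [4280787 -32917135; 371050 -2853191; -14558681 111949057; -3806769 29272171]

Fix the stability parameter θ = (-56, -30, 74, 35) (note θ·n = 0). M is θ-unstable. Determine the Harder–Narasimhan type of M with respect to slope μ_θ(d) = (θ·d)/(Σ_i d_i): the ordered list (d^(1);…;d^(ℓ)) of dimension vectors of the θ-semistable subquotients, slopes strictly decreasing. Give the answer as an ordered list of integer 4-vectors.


Barcode: M ≅ I[1,2], I[1,4]^2, I[2,2], I[4,4]^2. HN layers by μ_θ (4 steps, strictly decreasing):
  μ^(1)=109/2; μ^(2)=35; μ^(3)=-30; μ^(4)=-56

((0, 0, 2, 2); (0, 0, 0, 2); (0, 4, 0, 0); (3, 0, 0, 0))


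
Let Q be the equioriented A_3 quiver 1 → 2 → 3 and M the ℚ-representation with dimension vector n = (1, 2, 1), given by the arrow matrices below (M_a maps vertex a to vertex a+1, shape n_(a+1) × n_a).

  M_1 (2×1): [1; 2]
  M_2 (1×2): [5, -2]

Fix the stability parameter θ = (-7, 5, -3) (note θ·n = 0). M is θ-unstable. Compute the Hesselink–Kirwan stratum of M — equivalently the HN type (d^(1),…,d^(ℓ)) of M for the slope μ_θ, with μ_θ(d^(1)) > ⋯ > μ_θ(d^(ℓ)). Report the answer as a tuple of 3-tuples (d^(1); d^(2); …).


Via rank(M_{q-1}∘⋯∘M_p): M ≅ I[1,3], I[2,2].
μ_θ-semistable layers: μ^(1)=5; μ^(2)=1; μ^(3)=-7

((0, 1, 0); (0, 1, 1); (1, 0, 0))


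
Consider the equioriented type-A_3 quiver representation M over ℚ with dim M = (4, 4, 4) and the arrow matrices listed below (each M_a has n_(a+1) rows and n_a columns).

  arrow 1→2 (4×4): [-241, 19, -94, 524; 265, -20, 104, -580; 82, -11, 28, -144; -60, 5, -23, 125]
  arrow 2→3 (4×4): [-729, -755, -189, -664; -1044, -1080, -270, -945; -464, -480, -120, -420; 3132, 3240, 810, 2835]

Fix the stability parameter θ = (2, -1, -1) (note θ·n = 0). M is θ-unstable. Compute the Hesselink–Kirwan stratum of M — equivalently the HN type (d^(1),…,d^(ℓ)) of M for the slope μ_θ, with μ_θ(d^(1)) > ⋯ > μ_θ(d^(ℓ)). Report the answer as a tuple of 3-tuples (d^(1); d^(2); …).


Via rank(M_{q-1}∘⋯∘M_p): M ≅ I[1,2]^2, I[1,3]^2, I[3,3]^2.
μ_θ-semistable layers: μ^(1)=1/2; μ^(2)=0; μ^(3)=-1

((2, 2, 0); (2, 2, 2); (0, 0, 2))


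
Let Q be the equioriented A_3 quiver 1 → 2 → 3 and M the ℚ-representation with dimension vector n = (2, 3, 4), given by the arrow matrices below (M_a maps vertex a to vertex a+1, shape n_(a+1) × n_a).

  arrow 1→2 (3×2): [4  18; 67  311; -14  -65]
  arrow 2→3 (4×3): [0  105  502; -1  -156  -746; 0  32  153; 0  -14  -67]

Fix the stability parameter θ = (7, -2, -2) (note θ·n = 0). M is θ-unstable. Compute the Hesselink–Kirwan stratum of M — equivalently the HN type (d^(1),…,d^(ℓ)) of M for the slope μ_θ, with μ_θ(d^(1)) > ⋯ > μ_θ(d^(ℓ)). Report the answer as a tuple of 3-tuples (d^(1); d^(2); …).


Via rank(M_{q-1}∘⋯∘M_p): M ≅ I[1,3]^2, I[2,3], I[3,3].
μ_θ-semistable layers: μ^(1)=1; μ^(2)=-2

((2, 2, 2); (0, 1, 2))


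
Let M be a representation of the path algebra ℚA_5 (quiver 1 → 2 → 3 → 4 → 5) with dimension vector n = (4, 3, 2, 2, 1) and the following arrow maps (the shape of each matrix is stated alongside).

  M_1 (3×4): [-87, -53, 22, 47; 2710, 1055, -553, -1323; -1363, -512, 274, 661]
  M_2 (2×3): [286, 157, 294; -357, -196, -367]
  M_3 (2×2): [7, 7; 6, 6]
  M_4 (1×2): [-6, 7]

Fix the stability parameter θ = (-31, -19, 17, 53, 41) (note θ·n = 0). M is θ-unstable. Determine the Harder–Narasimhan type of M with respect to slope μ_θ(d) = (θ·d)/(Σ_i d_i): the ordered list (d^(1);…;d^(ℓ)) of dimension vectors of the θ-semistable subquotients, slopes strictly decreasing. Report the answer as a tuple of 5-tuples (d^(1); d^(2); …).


Via rank(M_{q-1}∘⋯∘M_p): M ≅ I[1,1], I[1,2], I[1,3], I[1,4], I[4,5].
μ_θ-semistable layers: μ^(1)=53; μ^(2)=47; μ^(3)=17; μ^(4)=-19; μ^(5)=-31

((0, 0, 0, 1, 0); (0, 0, 0, 1, 1); (0, 0, 2, 0, 0); (0, 3, 0, 0, 0); (4, 0, 0, 0, 0))


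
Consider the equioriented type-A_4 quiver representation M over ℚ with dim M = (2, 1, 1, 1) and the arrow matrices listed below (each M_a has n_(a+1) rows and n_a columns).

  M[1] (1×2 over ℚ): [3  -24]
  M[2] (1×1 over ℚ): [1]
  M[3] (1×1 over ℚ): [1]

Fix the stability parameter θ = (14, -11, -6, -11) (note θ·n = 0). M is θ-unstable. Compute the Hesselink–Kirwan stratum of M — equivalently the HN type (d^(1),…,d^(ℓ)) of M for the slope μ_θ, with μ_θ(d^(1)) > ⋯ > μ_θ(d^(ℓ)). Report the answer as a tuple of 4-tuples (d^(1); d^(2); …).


Via rank(M_{q-1}∘⋯∘M_p): M ≅ I[1,1], I[1,4].
μ_θ-semistable layers: μ^(1)=14; μ^(2)=-7/2

((1, 0, 0, 0); (1, 1, 1, 1))


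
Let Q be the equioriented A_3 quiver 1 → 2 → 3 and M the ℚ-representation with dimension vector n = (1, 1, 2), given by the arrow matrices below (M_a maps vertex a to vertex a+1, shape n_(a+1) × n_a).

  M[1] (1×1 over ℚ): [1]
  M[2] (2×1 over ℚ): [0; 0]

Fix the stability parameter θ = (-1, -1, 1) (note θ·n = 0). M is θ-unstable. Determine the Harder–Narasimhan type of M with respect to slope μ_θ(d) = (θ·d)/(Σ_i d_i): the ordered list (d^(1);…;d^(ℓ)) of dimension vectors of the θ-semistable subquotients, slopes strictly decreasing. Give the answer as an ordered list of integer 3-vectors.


Barcode: M ≅ I[1,2], I[3,3]^2. HN layers by μ_θ (2 steps, strictly decreasing):
  μ^(1)=1; μ^(2)=-1

((0, 0, 2); (1, 1, 0))


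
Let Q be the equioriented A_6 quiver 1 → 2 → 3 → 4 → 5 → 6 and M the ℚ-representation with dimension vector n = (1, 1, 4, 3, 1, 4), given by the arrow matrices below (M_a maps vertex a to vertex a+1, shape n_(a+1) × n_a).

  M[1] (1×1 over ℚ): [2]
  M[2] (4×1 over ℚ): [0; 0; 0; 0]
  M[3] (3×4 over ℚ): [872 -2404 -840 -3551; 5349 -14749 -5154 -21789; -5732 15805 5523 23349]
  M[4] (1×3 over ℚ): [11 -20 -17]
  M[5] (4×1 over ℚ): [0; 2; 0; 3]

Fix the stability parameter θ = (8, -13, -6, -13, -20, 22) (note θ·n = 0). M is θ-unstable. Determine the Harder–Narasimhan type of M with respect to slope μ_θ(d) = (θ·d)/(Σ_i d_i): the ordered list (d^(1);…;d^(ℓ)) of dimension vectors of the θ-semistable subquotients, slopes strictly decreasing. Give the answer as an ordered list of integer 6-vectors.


Barcode: M ≅ I[1,2], I[3,3], I[3,4]^2, I[3,6], I[6,6]^3. HN layers by μ_θ (5 steps, strictly decreasing):
  μ^(1)=22; μ^(2)=-5/2; μ^(3)=-6; μ^(4)=-19/2; μ^(5)=-13

((0, 0, 0, 0, 0, 4); (1, 1, 0, 0, 0, 0); (0, 0, 1, 0, 0, 0); (0, 0, 2, 2, 0, 0); (0, 0, 1, 1, 1, 0))


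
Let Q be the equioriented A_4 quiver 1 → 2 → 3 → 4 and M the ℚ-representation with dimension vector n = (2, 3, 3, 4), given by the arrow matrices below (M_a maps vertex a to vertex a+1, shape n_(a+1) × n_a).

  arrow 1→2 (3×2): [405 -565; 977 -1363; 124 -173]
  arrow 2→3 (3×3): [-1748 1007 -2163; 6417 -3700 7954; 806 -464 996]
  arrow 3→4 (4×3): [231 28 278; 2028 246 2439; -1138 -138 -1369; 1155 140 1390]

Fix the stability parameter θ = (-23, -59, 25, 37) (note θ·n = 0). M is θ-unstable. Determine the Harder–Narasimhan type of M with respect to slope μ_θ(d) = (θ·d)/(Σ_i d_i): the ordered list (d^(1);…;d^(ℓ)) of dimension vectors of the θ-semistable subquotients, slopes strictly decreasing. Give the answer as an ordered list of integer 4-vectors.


Interval decomposition of M: I[1,3], I[1,4], I[2,2], I[3,4], I[4,4]^2.
HN type (ℓ=4): μ^(1)=37; μ^(2)=25; μ^(3)=-41; μ^(4)=-59

((0, 0, 0, 4); (0, 0, 3, 0); (2, 2, 0, 0); (0, 1, 0, 0))


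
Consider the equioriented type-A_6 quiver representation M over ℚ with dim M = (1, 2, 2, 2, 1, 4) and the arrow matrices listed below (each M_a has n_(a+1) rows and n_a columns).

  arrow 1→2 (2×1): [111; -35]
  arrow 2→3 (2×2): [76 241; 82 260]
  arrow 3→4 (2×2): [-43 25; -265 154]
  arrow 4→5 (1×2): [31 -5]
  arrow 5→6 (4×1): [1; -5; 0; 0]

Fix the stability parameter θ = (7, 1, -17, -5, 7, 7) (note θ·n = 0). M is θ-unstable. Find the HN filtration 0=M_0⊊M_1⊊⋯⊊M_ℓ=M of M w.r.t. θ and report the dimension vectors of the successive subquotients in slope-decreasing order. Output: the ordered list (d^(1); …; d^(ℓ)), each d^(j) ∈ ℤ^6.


Via rank(M_{q-1}∘⋯∘M_p): M ≅ I[1,6], I[2,4], I[6,6]^3.
μ_θ-semistable layers: μ^(1)=7; μ^(2)=-7/2; μ^(3)=-5; μ^(4)=-8

((0, 0, 0, 0, 1, 4); (1, 1, 1, 1, 0, 0); (0, 0, 0, 1, 0, 0); (0, 1, 1, 0, 0, 0))


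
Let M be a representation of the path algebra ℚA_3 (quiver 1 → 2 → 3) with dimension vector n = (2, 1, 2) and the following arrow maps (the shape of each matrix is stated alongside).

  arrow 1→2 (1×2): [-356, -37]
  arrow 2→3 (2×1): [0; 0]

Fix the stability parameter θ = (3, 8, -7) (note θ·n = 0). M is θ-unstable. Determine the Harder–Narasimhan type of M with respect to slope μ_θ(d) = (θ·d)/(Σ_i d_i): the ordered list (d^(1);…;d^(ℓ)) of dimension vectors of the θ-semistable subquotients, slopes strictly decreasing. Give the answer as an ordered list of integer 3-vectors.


Via rank(M_{q-1}∘⋯∘M_p): M ≅ I[1,1], I[1,2], I[3,3]^2.
μ_θ-semistable layers: μ^(1)=8; μ^(2)=3; μ^(3)=-7

((0, 1, 0); (2, 0, 0); (0, 0, 2))


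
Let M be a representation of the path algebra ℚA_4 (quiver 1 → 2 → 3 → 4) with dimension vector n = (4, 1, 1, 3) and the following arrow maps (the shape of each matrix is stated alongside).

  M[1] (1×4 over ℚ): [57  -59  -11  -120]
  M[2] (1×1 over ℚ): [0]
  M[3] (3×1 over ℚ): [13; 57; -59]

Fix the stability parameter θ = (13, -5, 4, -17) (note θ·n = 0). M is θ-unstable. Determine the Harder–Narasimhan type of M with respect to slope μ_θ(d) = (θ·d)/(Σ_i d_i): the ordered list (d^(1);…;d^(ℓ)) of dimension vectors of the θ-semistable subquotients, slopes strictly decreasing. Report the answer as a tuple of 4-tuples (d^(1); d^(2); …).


Via rank(M_{q-1}∘⋯∘M_p): M ≅ I[1,1]^3, I[1,2], I[3,4], I[4,4]^2.
μ_θ-semistable layers: μ^(1)=13; μ^(2)=4; μ^(3)=-13/2; μ^(4)=-17

((3, 0, 0, 0); (1, 1, 0, 0); (0, 0, 1, 1); (0, 0, 0, 2))


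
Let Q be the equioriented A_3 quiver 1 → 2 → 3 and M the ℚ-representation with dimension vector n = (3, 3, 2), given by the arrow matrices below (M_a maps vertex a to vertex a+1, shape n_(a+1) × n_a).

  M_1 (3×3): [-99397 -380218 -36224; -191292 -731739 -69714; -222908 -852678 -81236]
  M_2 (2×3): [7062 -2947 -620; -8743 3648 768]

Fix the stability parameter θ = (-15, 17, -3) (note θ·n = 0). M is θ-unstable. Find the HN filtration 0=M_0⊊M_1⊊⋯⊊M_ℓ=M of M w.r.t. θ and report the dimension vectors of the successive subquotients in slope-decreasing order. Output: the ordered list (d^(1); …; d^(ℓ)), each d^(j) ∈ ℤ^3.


Interval decomposition of M: I[1,1], I[1,3]^2, I[2,2].
HN type (ℓ=3): μ^(1)=17; μ^(2)=7; μ^(3)=-15

((0, 1, 0); (0, 2, 2); (3, 0, 0))


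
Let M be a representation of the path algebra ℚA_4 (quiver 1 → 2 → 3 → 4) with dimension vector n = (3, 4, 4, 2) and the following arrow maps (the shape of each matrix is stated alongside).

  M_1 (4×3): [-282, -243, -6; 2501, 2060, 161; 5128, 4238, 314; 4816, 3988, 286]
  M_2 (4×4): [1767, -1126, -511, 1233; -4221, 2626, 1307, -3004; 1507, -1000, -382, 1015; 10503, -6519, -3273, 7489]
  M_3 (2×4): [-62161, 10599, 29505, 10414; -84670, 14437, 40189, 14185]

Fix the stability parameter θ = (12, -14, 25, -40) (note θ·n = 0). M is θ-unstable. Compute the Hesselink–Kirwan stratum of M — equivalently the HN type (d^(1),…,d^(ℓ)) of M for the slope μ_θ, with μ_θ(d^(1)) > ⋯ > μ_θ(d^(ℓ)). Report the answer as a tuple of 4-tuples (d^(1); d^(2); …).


Barcode: M ≅ I[1,3], I[1,4]^2, I[2,3]. HN layers by μ_θ (4 steps, strictly decreasing):
  μ^(1)=25; μ^(2)=-1; μ^(3)=-17/4; μ^(4)=-14

((0, 0, 2, 0); (1, 1, 0, 0); (2, 2, 2, 2); (0, 1, 0, 0))


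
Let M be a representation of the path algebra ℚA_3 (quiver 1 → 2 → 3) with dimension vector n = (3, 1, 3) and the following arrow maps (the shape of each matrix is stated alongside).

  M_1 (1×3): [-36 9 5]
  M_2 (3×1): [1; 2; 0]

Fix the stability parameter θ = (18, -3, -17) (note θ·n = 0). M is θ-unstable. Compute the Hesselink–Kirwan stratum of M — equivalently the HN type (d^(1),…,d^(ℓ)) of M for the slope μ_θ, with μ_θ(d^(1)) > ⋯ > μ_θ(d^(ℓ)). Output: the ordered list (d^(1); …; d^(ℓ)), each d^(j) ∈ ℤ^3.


Interval decomposition of M: I[1,1]^2, I[1,3], I[3,3]^2.
HN type (ℓ=3): μ^(1)=18; μ^(2)=-2/3; μ^(3)=-17

((2, 0, 0); (1, 1, 1); (0, 0, 2))
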